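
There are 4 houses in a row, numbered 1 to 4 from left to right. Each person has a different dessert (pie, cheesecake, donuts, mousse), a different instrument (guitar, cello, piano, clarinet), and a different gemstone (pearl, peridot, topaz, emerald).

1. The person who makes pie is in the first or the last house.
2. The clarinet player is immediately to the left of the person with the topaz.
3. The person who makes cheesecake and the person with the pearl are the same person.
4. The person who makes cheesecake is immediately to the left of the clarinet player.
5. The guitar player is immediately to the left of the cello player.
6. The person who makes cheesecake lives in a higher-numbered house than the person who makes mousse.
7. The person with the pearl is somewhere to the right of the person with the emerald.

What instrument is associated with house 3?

The person who makes cheesecake is in house 2 (clue 6).
By clue 6, the person who makes mousse is in house 1.
House 3 dessert: only donuts fits.
So house 4 gets pie for dessert.
Clue 3: the person with the pearl is in house 2.
By clue 4, the clarinet player is in house 3.
From clue 7, the person with the emerald must be in house 1.
By clue 2, the person with the topaz is in house 4.
Clue 5: the guitar player is in house 1.
Clue 5 places the cello player in house 2.
So house 4 gets piano for instrument.
House 3's gemstone must be peridot (nothing else left).
So: house 1 = mousse/guitar/emerald, house 2 = cheesecake/cello/pearl, house 3 = donuts/clarinet/peridot, house 4 = pie/piano/topaz.

clarinet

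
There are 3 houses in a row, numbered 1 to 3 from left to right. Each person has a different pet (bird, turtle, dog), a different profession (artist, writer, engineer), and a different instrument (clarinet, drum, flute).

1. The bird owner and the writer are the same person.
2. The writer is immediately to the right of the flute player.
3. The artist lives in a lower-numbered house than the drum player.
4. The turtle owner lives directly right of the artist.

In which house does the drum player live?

3

The only pet still possible for house 1 is dog.
The bird owner is narrowed to house 2 or 3; consider each.
Placing it in house 2 leads to a contradiction, so it's in house 3.
From clue 1, the writer must be in house 3.
By clue 2, the flute player is in house 2.
House 2's pet must be turtle (nothing else left).
House 1's instrument must be clarinet (nothing else left).
House 3's instrument must be drum (nothing else left).
Clue 4: the artist is in house 1.
House 2 profession: only engineer fits.
So: house 1 = dog/artist/clarinet, house 2 = turtle/engineer/flute, house 3 = bird/writer/drum.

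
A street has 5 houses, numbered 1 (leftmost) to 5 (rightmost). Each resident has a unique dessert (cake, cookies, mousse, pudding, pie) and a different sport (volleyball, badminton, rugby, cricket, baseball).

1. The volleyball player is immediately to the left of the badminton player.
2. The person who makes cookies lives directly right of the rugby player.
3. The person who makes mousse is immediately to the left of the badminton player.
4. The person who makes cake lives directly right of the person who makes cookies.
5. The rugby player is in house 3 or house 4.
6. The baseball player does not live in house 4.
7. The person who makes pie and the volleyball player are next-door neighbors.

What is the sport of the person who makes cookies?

Clue 2: the person who makes cookies is in house 4.
Clue 2 places the rugby player in house 3.
Clue 4: the person who makes cake is in house 5.
Clue 3: the person who makes mousse is in house 1.
By clue 3, the badminton player is in house 2.
Clue 1: the volleyball player is in house 1.
By clue 7, the person who makes pie is in house 2.
So house 3 gets pudding for dessert.
House 4's sport must be cricket (nothing else left).
House 5 sport: only baseball fits.
So: house 1 = mousse/volleyball, house 2 = pie/badminton, house 3 = pudding/rugby, house 4 = cookies/cricket, house 5 = cake/baseball.

cricket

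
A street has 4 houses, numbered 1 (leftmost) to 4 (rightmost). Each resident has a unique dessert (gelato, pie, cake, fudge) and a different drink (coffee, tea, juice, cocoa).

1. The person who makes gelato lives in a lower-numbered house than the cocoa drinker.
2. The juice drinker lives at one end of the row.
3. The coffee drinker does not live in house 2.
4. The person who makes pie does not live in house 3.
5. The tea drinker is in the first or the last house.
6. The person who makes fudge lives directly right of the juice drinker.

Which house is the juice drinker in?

1

Clue 6 places the person who makes fudge in house 2.
The juice drinker is in house 1 (clue 6).
So house 2 gets cocoa for drink.
The only drink still possible for house 3 is coffee.
That leaves tea as the drink for house 4.
By clue 1, the person who makes gelato is in house 1.
House 3's dessert must be cake (nothing else left).
So house 4 gets pie for dessert.
So: house 1 = gelato/juice, house 2 = fudge/cocoa, house 3 = cake/coffee, house 4 = pie/tea.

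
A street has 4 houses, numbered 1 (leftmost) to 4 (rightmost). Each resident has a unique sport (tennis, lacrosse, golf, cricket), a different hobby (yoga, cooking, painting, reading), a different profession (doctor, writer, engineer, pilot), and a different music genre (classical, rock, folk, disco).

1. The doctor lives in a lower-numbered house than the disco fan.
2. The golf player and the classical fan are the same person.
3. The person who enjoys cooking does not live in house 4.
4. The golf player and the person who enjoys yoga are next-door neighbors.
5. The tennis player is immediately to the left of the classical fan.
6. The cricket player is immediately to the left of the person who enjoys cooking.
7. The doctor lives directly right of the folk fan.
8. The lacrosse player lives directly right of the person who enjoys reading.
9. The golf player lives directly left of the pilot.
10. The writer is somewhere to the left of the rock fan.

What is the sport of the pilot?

So house 4 gets lacrosse for sport.
House 1 music genre: only folk fits.
Clue 7: the doctor is in house 2.
Clue 8 places the person who enjoys reading in house 3.
House 3's sport must be golf (nothing else left).
The classical fan is in house 3 (clue 2).
The tennis player is in house 2 (clue 5).
The cricket player is in house 1 (clue 6).
From clue 9, the pilot must be in house 4.
That leaves painting as the hobby for house 1.
The only hobby still possible for house 2 is cooking.
The only hobby still possible for house 4 is yoga.
House 2 music genre: only rock fits.
House 4's music genre must be disco (nothing else left).
The writer is in house 1 (clue 10).
So house 3 gets engineer for profession.
So: house 1 = cricket/painting/writer/folk, house 2 = tennis/cooking/doctor/rock, house 3 = golf/reading/engineer/classical, house 4 = lacrosse/yoga/pilot/disco.

lacrosse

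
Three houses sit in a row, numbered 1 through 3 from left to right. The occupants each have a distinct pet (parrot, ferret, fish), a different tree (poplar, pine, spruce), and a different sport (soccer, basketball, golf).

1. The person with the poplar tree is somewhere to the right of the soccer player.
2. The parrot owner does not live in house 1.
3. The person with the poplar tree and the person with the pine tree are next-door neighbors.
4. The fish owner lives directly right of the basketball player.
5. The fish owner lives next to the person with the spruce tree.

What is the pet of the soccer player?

fish

House 1's pet must be ferret (nothing else left).
That leaves golf as the sport for house 3.
The fish owner is narrowed to house 2 or 3; consider each.
Placing it in house 3 leads to a contradiction, so it's in house 2.
The basketball player is in house 1 (clue 4).
So house 3 gets parrot for pet.
The only sport still possible for house 2 is soccer.
By clue 1, the person with the poplar tree is in house 3.
By clue 3, the person with the pine tree is in house 2.
The only tree still possible for house 1 is spruce.
So: house 1 = ferret/spruce/basketball, house 2 = fish/pine/soccer, house 3 = parrot/poplar/golf.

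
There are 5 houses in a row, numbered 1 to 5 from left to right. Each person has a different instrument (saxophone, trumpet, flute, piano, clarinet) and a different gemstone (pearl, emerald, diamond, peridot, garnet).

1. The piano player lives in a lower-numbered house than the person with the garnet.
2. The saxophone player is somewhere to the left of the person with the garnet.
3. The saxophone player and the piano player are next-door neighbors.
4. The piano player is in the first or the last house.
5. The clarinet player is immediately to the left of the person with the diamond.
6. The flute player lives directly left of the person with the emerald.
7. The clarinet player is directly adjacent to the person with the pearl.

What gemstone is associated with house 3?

garnet

The piano player is in house 1 (clue 4).
House 5's instrument must be trumpet (nothing else left).
From clue 3, the saxophone player must be in house 2.
House 1 gemstone: only peridot fits.
House 2's gemstone must be pearl (nothing else left).
House 3's gemstone must be garnet (nothing else left).
From clue 7, the clarinet player must be in house 3.
House 4 instrument: only flute fits.
From clue 5, the person with the diamond must be in house 4.
The person with the emerald is in house 5 (clue 6).
So: house 1 = piano/peridot, house 2 = saxophone/pearl, house 3 = clarinet/garnet, house 4 = flute/diamond, house 5 = trumpet/emerald.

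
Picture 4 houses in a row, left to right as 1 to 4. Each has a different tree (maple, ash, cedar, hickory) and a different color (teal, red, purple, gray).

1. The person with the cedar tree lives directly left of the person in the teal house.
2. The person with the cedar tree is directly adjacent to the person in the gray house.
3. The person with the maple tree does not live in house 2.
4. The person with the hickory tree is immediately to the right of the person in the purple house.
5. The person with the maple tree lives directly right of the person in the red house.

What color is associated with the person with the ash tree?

purple

The person with the maple tree is narrowed to house 3 or 4; consider each.
Placing it in house 3 leads to a contradiction, so it's in house 4.
From clue 5, the person in the red house must be in house 3.
That leaves purple as the color for house 1.
The person with the hickory tree is in house 2 (clue 4).
The person with the ash tree is narrowed to house 1 or 3; consider each.
Placing it in house 3 leads to a contradiction, so it's in house 1.
The only tree still possible for house 3 is cedar.
Clue 1 places the person in the teal house in house 4.
House 2 color: only gray fits.
So: house 1 = ash/purple, house 2 = hickory/gray, house 3 = cedar/red, house 4 = maple/teal.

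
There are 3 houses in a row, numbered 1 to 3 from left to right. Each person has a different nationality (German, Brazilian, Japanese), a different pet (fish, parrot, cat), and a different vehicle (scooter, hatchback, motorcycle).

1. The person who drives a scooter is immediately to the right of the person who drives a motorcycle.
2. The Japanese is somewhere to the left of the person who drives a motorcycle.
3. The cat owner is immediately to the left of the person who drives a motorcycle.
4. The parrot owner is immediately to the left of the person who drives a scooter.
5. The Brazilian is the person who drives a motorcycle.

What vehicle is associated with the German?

scooter

Clue 2: the Japanese is in house 1.
Clue 2: the person who drives a motorcycle is in house 2.
Clue 3: the cat owner is in house 1.
The Brazilian is in house 2 (clue 5).
The only nationality still possible for house 3 is German.
So house 3 gets fish for pet.
House 1 vehicle: only hatchback fits.
House 3's vehicle must be scooter (nothing else left).
House 2's pet must be parrot (nothing else left).
So: house 1 = Japanese/cat/hatchback, house 2 = Brazilian/parrot/motorcycle, house 3 = German/fish/scooter.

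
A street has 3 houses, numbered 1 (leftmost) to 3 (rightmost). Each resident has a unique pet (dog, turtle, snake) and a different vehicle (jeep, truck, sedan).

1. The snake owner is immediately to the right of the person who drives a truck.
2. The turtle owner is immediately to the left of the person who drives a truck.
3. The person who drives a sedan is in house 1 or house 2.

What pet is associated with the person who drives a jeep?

snake

From clue 2, the turtle owner must be in house 1.
Clue 2: the person who drives a truck is in house 2.
House 1 vehicle: only sedan fits.
House 3's vehicle must be jeep (nothing else left).
By clue 1, the snake owner is in house 3.
That leaves dog as the pet for house 2.
So: house 1 = turtle/sedan, house 2 = dog/truck, house 3 = snake/jeep.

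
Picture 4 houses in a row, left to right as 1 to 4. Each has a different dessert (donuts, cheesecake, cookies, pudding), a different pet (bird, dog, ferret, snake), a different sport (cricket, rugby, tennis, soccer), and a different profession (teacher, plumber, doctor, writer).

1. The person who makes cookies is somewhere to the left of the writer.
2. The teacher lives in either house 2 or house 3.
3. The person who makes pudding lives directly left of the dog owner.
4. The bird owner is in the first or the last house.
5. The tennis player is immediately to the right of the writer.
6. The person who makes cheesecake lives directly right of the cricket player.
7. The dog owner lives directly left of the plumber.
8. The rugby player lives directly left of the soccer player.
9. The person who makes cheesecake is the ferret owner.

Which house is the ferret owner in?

4

House 1's profession must be doctor (nothing else left).
That leaves plumber as the profession for house 4.
Clue 7: the dog owner is in house 3.
The person who makes pudding is in house 2 (clue 3).
That leaves donuts as the dessert for house 3.
The only dessert still possible for house 4 is cheesecake.
By clue 6, the cricket player is in house 3.
Clue 9: the ferret owner is in house 4.
House 1 dessert: only cookies fits.
House 2's pet must be snake (nothing else left).
House 1 sport: only rugby fits.
So house 2 gets soccer for sport.
That leaves tennis as the sport for house 4.
Clue 5: the writer is in house 3.
The only pet still possible for house 1 is bird.
The only profession still possible for house 2 is teacher.
So: house 1 = cookies/bird/rugby/doctor, house 2 = pudding/snake/soccer/teacher, house 3 = donuts/dog/cricket/writer, house 4 = cheesecake/ferret/tennis/plumber.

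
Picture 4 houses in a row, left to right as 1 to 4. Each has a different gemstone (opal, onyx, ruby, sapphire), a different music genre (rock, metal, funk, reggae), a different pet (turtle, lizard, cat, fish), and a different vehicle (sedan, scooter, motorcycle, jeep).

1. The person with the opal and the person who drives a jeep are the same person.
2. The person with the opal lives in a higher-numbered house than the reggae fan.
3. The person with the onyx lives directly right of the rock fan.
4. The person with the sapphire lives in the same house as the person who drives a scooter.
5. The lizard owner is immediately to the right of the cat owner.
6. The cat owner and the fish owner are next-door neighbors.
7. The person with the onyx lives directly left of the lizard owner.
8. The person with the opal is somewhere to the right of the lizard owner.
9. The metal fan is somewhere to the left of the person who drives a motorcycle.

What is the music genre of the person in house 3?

Clue 8 places the person with the opal in house 4.
By clue 8, the lizard owner is in house 3.
House 4's music genre must be funk (nothing else left).
Clue 1: the person who drives a jeep is in house 4.
Clue 5 places the cat owner in house 2.
Clue 6 places the fish owner in house 1.
Clue 7 places the person with the onyx in house 2.
House 4 pet: only turtle fits.
By clue 3, the rock fan is in house 1.
That leaves metal as the music genre for house 2.
House 3's music genre must be reggae (nothing else left).
Clue 9 places the person who drives a motorcycle in house 3.
House 2 vehicle: only sedan fits.
Clue 4 places the person with the sapphire in house 1.
House 3's gemstone must be ruby (nothing else left).
House 1 vehicle: only scooter fits.
So: house 1 = sapphire/rock/fish/scooter, house 2 = onyx/metal/cat/sedan, house 3 = ruby/reggae/lizard/motorcycle, house 4 = opal/funk/turtle/jeep.

reggae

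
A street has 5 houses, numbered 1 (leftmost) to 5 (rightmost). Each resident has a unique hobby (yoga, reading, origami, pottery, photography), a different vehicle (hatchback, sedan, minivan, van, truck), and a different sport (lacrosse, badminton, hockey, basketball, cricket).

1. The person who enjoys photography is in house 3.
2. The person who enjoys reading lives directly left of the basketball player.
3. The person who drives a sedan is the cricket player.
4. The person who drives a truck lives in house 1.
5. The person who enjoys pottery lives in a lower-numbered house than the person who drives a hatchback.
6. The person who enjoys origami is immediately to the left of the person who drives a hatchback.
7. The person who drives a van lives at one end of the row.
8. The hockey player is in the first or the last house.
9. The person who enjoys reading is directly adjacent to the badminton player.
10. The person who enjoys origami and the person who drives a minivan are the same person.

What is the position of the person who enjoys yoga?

The person who enjoys photography is in house 3 (clue 1).
By clue 4, the person who drives a truck is in house 1.
House 5 hobby: only yoga fits.
That leaves van as the vehicle for house 5.
From clue 6, the person who enjoys origami must be in house 2.
Clue 6 places the person who drives a hatchback in house 3.
Clue 10 places the person who drives a minivan in house 2.
House 1's hobby must be pottery (nothing else left).
The only hobby still possible for house 4 is reading.
That leaves sedan as the vehicle for house 4.
Clue 2 places the basketball player in house 5.
Clue 3: the cricket player is in house 4.
House 2's sport must be lacrosse (nothing else left).
House 3 sport: only badminton fits.
So house 1 gets hockey for sport.
So: house 1 = pottery/truck/hockey, house 2 = origami/minivan/lacrosse, house 3 = photography/hatchback/badminton, house 4 = reading/sedan/cricket, house 5 = yoga/van/basketball.

5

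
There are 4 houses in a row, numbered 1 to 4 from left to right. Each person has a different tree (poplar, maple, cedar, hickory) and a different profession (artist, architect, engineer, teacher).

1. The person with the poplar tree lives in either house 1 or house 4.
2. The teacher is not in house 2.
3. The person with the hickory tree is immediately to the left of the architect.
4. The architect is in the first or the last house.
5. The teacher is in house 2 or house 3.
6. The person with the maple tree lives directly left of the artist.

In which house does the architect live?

By clue 4, the architect is in house 4.
The teacher is in house 3 (clue 5).
House 1 profession: only engineer fits.
So house 2 gets artist for profession.
By clue 3, the person with the hickory tree is in house 3.
From clue 6, the person with the maple tree must be in house 1.
House 2 tree: only cedar fits.
So house 4 gets poplar for tree.
So: house 1 = maple/engineer, house 2 = cedar/artist, house 3 = hickory/teacher, house 4 = poplar/architect.

4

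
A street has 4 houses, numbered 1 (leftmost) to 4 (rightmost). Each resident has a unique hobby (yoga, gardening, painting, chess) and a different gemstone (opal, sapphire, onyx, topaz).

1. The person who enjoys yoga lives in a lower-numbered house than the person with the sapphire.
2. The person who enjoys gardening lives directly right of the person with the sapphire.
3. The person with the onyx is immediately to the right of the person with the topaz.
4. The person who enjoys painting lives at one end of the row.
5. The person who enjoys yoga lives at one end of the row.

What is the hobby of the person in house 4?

By clue 5, the person who enjoys yoga is in house 1.
House 2's hobby must be chess (nothing else left).
House 3's hobby must be gardening (nothing else left).
House 4's hobby must be painting (nothing else left).
By clue 2, the person with the sapphire is in house 2.
By clue 3, the person with the onyx is in house 4.
By clue 3, the person with the topaz is in house 3.
So house 1 gets opal for gemstone.
So: house 1 = yoga/opal, house 2 = chess/sapphire, house 3 = gardening/topaz, house 4 = painting/onyx.

painting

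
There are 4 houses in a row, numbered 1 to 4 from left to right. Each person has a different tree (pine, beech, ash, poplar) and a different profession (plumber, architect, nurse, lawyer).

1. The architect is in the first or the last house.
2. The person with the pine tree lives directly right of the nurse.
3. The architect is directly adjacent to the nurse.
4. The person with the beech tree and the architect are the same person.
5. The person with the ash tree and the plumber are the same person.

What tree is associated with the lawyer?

The person with the beech tree is narrowed to house 1 or 4; consider each.
Placing it in house 4 leads to a contradiction, so it's in house 1.
From clue 4, the architect must be in house 1.
The nurse is in house 2 (clue 3).
Clue 2: the person with the pine tree is in house 3.
House 2's tree must be poplar (nothing else left).
The only tree still possible for house 4 is ash.
From clue 5, the plumber must be in house 4.
House 3's profession must be lawyer (nothing else left).
So: house 1 = beech/architect, house 2 = poplar/nurse, house 3 = pine/lawyer, house 4 = ash/plumber.

pine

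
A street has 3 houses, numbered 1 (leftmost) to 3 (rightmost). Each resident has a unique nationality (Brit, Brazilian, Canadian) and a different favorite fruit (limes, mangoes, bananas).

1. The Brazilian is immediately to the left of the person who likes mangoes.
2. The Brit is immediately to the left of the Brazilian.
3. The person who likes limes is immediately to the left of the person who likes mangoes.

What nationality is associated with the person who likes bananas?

The Brit is in house 1 (clue 2).
By clue 2, the Brazilian is in house 2.
That leaves Canadian as the nationality for house 3.
By clue 1, the person who likes mangoes is in house 3.
Clue 3: the person who likes limes is in house 2.
House 1 favorite fruit: only bananas fits.
So: house 1 = Brit/bananas, house 2 = Brazilian/limes, house 3 = Canadian/mangoes.

Brit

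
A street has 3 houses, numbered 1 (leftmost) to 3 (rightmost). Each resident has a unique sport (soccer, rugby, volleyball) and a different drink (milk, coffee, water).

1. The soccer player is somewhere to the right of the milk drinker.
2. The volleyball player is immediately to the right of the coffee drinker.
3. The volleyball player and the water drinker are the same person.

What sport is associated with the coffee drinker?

The only sport still possible for house 1 is rugby.
House 3 drink: only water fits.
Clue 3: the volleyball player is in house 3.
That leaves soccer as the sport for house 2.
The milk drinker is in house 1 (clue 1).
Clue 2 places the coffee drinker in house 2.
So: house 1 = rugby/milk, house 2 = soccer/coffee, house 3 = volleyball/water.

soccer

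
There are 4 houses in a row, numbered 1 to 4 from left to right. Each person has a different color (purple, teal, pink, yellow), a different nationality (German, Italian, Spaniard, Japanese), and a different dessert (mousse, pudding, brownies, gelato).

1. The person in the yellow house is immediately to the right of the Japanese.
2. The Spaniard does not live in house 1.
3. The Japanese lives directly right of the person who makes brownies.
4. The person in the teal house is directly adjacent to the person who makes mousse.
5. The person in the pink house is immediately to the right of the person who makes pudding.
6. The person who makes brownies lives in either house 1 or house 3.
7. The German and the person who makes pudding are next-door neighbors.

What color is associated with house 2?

Clue 6 places the person who makes brownies in house 1.
By clue 3, the Japanese is in house 2.
The person in the yellow house is in house 3 (clue 1).
Clue 5: the person who makes pudding is in house 3.
Clue 7 places the German in house 4.
House 4's color must be pink (nothing else left).
House 1's nationality must be Italian (nothing else left).
So house 3 gets Spaniard for nationality.
House 4's dessert must be gelato (nothing else left).
Clue 4: the person in the teal house is in house 1.
That leaves purple as the color for house 2.
So house 2 gets mousse for dessert.
So: house 1 = teal/Italian/brownies, house 2 = purple/Japanese/mousse, house 3 = yellow/Spaniard/pudding, house 4 = pink/German/gelato.

purple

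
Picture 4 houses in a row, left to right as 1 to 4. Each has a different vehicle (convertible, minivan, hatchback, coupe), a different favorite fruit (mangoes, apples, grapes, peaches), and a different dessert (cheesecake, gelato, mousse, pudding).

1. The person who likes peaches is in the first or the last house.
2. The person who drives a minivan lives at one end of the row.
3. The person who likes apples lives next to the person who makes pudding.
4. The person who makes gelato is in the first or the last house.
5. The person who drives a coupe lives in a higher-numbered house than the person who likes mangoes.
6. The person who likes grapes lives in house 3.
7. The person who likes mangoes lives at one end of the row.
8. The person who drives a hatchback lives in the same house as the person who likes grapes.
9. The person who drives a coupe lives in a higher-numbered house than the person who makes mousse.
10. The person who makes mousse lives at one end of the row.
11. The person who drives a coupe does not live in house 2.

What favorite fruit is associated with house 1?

mangoes

Clue 6: the person who likes grapes is in house 3.
From clue 7, the person who likes mangoes must be in house 1.
By clue 8, the person who drives a hatchback is in house 3.
Clue 10: the person who makes mousse is in house 1.
The only vehicle still possible for house 2 is convertible.
So house 4 gets coupe for vehicle.
That leaves apples as the favorite fruit for house 2.
That leaves peaches as the favorite fruit for house 4.
By clue 3, the person who makes pudding is in house 3.
So house 1 gets minivan for vehicle.
The only dessert still possible for house 2 is cheesecake.
The only dessert still possible for house 4 is gelato.
So: house 1 = minivan/mangoes/mousse, house 2 = convertible/apples/cheesecake, house 3 = hatchback/grapes/pudding, house 4 = coupe/peaches/gelato.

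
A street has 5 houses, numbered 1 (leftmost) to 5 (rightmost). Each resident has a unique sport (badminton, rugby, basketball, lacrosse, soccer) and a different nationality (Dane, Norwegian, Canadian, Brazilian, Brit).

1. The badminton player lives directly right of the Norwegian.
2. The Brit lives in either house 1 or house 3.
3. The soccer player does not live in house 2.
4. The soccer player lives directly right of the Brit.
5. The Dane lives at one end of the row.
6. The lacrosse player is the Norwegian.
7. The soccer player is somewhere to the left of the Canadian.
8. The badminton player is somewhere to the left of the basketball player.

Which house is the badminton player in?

3

By clue 4, the soccer player is in house 4.
Clue 4 places the Brit in house 3.
By clue 7, the Canadian is in house 5.
House 1 nationality: only Dane fits.
The only nationality still possible for house 2 is Norwegian.
That leaves Brazilian as the nationality for house 4.
By clue 1, the badminton player is in house 3.
Clue 6 places the lacrosse player in house 2.
By clue 8, the basketball player is in house 5.
So house 1 gets rugby for sport.
So: house 1 = rugby/Dane, house 2 = lacrosse/Norwegian, house 3 = badminton/Brit, house 4 = soccer/Brazilian, house 5 = basketball/Canadian.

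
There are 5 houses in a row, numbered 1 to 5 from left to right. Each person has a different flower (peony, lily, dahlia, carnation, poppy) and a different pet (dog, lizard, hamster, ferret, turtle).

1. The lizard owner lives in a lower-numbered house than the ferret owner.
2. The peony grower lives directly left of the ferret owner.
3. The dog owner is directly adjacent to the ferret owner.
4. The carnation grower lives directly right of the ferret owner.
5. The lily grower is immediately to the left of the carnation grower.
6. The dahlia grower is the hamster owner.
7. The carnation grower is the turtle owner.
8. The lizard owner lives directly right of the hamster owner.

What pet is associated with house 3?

The only pet still possible for house 1 is hamster.
From clue 6, the dahlia grower must be in house 1.
Clue 8: the lizard owner is in house 2.
The carnation grower is narrowed to house 4 or 5; consider each.
Placing it in house 4 leads to a contradiction, so it's in house 5.
The ferret owner is in house 4 (clue 4).
By clue 5, the lily grower is in house 4.
The turtle owner is in house 5 (clue 7).
That leaves dog as the pet for house 3.
The peony grower is in house 3 (clue 2).
That leaves poppy as the flower for house 2.
So: house 1 = dahlia/hamster, house 2 = poppy/lizard, house 3 = peony/dog, house 4 = lily/ferret, house 5 = carnation/turtle.

dog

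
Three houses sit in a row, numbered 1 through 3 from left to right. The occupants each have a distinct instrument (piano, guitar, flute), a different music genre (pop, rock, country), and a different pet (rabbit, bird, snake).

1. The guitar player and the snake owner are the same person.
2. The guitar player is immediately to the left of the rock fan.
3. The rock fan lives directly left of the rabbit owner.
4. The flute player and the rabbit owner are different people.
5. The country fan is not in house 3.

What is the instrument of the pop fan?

piano

The rock fan is in house 2 (clue 3).
Clue 3: the rabbit owner is in house 3.
So house 3 gets piano for instrument.
The only music genre still possible for house 1 is country.
House 3 music genre: only pop fits.
By clue 2, the guitar player is in house 1.
House 2's instrument must be flute (nothing else left).
The snake owner is in house 1 (clue 1).
That leaves bird as the pet for house 2.
So: house 1 = guitar/country/snake, house 2 = flute/rock/bird, house 3 = piano/pop/rabbit.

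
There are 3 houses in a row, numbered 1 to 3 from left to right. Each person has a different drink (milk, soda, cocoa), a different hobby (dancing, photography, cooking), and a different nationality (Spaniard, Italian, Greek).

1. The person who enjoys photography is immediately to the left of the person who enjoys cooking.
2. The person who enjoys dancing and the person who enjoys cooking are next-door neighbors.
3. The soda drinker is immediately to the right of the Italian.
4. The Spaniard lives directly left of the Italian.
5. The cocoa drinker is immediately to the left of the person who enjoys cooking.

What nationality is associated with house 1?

Clue 4: the Spaniard is in house 1.
Clue 4: the Italian is in house 2.
That leaves Greek as the nationality for house 3.
By clue 3, the soda drinker is in house 3.
The cocoa drinker is narrowed to house 1 or 2; consider each.
Placing it in house 2 leads to a contradiction, so it's in house 1.
The person who enjoys cooking is in house 2 (clue 5).
House 2's drink must be milk (nothing else left).
House 3 hobby: only dancing fits.
The only hobby still possible for house 1 is photography.
So: house 1 = cocoa/photography/Spaniard, house 2 = milk/cooking/Italian, house 3 = soda/dancing/Greek.

Spaniard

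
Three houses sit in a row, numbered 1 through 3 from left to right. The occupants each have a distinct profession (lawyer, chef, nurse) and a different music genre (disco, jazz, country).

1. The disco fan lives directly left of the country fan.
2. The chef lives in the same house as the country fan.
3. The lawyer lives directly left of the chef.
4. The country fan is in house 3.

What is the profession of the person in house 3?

chef

By clue 4, the country fan is in house 3.
From clue 1, the disco fan must be in house 2.
From clue 2, the chef must be in house 3.
From clue 3, the lawyer must be in house 2.
So house 1 gets nurse for profession.
House 1's music genre must be jazz (nothing else left).
So: house 1 = nurse/jazz, house 2 = lawyer/disco, house 3 = chef/country.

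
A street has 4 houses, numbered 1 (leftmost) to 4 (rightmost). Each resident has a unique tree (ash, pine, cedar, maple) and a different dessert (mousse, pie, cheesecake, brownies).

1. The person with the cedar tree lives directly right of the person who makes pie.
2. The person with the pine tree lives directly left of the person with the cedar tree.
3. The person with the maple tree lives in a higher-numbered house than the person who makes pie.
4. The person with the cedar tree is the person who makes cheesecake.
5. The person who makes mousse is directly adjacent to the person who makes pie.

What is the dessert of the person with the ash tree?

mousse

The person with the cedar tree is narrowed to house 2 or 3 or 4; consider each.
Placing it in house 2 and house 4 leads to a contradiction, so it's in house 3.
From clue 1, the person who makes pie must be in house 2.
From clue 2, the person with the pine tree must be in house 2.
Clue 4 places the person who makes cheesecake in house 3.
The only tree still possible for house 1 is ash.
House 4's tree must be maple (nothing else left).
House 4's dessert must be brownies (nothing else left).
That leaves mousse as the dessert for house 1.
So: house 1 = ash/mousse, house 2 = pine/pie, house 3 = cedar/cheesecake, house 4 = maple/brownies.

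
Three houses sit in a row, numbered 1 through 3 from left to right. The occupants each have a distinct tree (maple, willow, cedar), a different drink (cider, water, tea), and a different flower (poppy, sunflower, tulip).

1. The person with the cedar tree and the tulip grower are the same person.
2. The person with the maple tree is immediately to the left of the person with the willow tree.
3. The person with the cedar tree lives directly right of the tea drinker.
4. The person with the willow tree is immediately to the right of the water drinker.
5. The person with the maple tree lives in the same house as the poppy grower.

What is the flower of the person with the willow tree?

The only tree still possible for house 1 is maple.
House 3's drink must be cider (nothing else left).
Clue 2: the person with the willow tree is in house 2.
Clue 4 places the water drinker in house 1.
The poppy grower is in house 1 (clue 5).
House 3's tree must be cedar (nothing else left).
So house 2 gets tea for drink.
By clue 1, the tulip grower is in house 3.
The only flower still possible for house 2 is sunflower.
So: house 1 = maple/water/poppy, house 2 = willow/tea/sunflower, house 3 = cedar/cider/tulip.

sunflower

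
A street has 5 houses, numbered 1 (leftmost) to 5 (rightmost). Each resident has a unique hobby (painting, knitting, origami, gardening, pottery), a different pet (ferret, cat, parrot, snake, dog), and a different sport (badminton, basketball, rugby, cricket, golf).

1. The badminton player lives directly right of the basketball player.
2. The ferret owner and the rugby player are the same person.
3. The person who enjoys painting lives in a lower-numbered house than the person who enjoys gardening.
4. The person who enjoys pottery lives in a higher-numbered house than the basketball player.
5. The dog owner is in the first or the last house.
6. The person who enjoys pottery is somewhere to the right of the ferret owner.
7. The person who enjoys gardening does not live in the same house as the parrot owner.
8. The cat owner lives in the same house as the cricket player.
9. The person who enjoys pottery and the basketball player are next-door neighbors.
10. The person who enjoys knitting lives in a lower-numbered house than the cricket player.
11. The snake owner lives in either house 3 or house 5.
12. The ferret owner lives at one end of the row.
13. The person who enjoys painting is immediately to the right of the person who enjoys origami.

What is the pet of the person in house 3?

snake

By clue 12, the ferret owner is in house 1.
That leaves dog as the pet for house 5.
Clue 2: the rugby player is in house 1.
House 3 pet: only snake fits.
The cat owner is narrowed to house 2 or 4; consider each.
Placing it in house 4 leads to a contradiction, so it's in house 2.
The cricket player is in house 2 (clue 8).
From clue 10, the person who enjoys knitting must be in house 1.
The only pet still possible for house 4 is parrot.
House 2 hobby: only origami fits.
Clue 3: the person who enjoys gardening is in house 5.
Clue 13: the person who enjoys painting is in house 3.
So house 4 gets pottery for hobby.
By clue 4, the basketball player is in house 3.
From clue 1, the badminton player must be in house 4.
That leaves golf as the sport for house 5.
So: house 1 = knitting/ferret/rugby, house 2 = origami/cat/cricket, house 3 = painting/snake/basketball, house 4 = pottery/parrot/badminton, house 5 = gardening/dog/golf.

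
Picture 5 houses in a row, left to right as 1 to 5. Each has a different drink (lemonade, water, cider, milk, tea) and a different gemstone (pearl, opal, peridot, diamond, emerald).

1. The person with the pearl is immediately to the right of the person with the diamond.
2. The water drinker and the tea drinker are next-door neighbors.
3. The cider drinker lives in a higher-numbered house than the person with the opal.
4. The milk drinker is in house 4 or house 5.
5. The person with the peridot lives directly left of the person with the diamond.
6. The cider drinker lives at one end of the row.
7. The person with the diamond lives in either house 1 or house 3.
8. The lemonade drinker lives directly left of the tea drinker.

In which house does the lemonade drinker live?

1

Clue 6 places the cider drinker in house 5.
The person with the diamond is in house 3 (clue 7).
The only drink still possible for house 4 is milk.
The person with the pearl is in house 4 (clue 1).
By clue 5, the person with the peridot is in house 2.
That leaves emerald as the gemstone for house 5.
House 1's gemstone must be opal (nothing else left).
The lemonade drinker is narrowed to house 1 or 2; consider each.
Placing it in house 2 leads to a contradiction, so it's in house 1.
By clue 8, the tea drinker is in house 2.
So house 3 gets water for drink.
So: house 1 = lemonade/opal, house 2 = tea/peridot, house 3 = water/diamond, house 4 = milk/pearl, house 5 = cider/emerald.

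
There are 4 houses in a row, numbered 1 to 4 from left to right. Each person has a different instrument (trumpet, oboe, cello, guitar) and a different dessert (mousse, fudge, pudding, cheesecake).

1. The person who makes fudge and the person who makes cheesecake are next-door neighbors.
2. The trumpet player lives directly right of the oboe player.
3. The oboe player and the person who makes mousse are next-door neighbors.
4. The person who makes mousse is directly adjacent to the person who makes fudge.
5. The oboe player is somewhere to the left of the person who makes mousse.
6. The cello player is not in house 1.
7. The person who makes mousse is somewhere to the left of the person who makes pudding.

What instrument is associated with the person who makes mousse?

The oboe player is narrowed to house 1 or 2; consider each.
Placing it in house 1 leads to a contradiction, so it's in house 2.
From clue 2, the trumpet player must be in house 3.
From clue 3, the person who makes mousse must be in house 3.
From clue 7, the person who makes pudding must be in house 4.
House 1's instrument must be guitar (nothing else left).
The only instrument still possible for house 4 is cello.
House 1's dessert must be cheesecake (nothing else left).
House 2's dessert must be fudge (nothing else left).
So: house 1 = guitar/cheesecake, house 2 = oboe/fudge, house 3 = trumpet/mousse, house 4 = cello/pudding.

trumpet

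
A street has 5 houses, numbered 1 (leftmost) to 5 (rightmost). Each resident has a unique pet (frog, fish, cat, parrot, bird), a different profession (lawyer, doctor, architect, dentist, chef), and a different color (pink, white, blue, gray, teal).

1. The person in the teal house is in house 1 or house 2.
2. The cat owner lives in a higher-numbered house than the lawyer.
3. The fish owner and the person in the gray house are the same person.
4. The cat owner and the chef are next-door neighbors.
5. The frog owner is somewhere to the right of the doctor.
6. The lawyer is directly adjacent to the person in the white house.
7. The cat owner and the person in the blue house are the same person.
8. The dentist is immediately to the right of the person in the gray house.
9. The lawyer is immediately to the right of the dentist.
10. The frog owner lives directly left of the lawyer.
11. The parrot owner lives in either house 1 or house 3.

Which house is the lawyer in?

3

The cat owner is narrowed to house 4 or 5; consider each.
Placing it in house 4 leads to a contradiction, so it's in house 5.
By clue 4, the chef is in house 4.
From clue 7, the person in the blue house must be in house 5.
So house 4 gets bird for pet.
House 5's profession must be architect (nothing else left).
The dentist is in house 2 (clue 9).
Clue 10: the frog owner is in house 2.
House 1's pet must be fish (nothing else left).
So house 3 gets parrot for pet.
That leaves doctor as the profession for house 1.
That leaves lawyer as the profession for house 3.
House 3 color: only pink fits.
House 4 color: only white fits.
Clue 3: the person in the gray house is in house 1.
House 2 color: only teal fits.
So: house 1 = fish/doctor/gray, house 2 = frog/dentist/teal, house 3 = parrot/lawyer/pink, house 4 = bird/chef/white, house 5 = cat/architect/blue.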